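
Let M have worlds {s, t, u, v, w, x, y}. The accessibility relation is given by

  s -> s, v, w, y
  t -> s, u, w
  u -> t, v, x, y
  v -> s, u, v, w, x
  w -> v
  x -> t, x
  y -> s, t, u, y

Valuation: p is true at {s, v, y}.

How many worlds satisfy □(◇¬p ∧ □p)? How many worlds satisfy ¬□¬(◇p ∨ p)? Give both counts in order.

For □(◇¬p ∧ □p):
s: successors {s, v, w, y}; ◇¬p ∧ □p there: s:F, v:F, w:F, y:F. ✗
t: successors {s, u, w}; ◇¬p ∧ □p there: s:F, u:F, w:F. ✗
u: successors {t, v, x, y}; ◇¬p ∧ □p there: t:F, v:F, x:F, y:F. ✗
v: successors {s, u, v, w, x}; ◇¬p ∧ □p there: s:F, u:F, v:F, w:F, x:F. ✗
w: successors {v}; ◇¬p ∧ □p there: v:F. ✗
x: successors {t, x}; ◇¬p ∧ □p there: t:F, x:F. ✗
y: successors {s, t, u, y}; ◇¬p ∧ □p there: s:F, t:F, u:F, y:F. ✗
— 0 worlds.
For ¬□¬(◇p ∨ p):
s: □¬(◇p ∨ p) is F. ✓
t: □¬(◇p ∨ p) is F. ✓
u: □¬(◇p ∨ p) is F. ✓
v: □¬(◇p ∨ p) is F. ✓
w: □¬(◇p ∨ p) is F. ✓
x: □¬(◇p ∨ p) is F. ✓
y: □¬(◇p ∨ p) is F. ✓
— 7 worlds.

0 and 7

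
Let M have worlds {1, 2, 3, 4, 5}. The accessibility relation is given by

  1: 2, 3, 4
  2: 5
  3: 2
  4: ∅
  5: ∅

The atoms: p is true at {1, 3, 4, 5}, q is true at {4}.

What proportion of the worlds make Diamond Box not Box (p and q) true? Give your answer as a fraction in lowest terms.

1: successors {2, 3, 4}; Box not Box (p and q) there: 2:F, 3:T, 4:T. ✓
2: successors {5}; Box not Box (p and q) there: 5:T. ✓
3: successors {2}; Box not Box (p and q) there: 2:F. ✗
4: no successors, so Diamond Box not Box (p and q) fails. ✗
5: no successors, so Diamond Box not Box (p and q) fails. ✗
That's 2 of 5 worlds, so 2/5.

2/5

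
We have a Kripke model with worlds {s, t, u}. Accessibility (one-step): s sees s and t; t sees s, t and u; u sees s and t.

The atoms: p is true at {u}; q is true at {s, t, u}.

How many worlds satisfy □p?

0

s: successors {s, t}; p there: s:F, t:F. ✗
t: successors {s, t, u}; p there: s:F, t:F, u:T. ✗
u: successors {s, t}; p there: s:F, t:F. ✗
Satisfying worlds: ∅.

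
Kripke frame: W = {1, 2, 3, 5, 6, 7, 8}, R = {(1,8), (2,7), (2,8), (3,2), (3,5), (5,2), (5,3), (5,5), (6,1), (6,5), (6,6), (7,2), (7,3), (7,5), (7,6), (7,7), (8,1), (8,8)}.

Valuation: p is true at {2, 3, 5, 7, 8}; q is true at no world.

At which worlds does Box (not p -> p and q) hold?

{1, 2, 3, 5}

1: successors {8}; not p -> p and q there: 8:T. ✓
2: successors {7, 8}; not p -> p and q there: 7:T, 8:T. ✓
3: successors {2, 5}; not p -> p and q there: 2:T, 5:T. ✓
5: successors {2, 3, 5}; not p -> p and q there: 2:T, 3:T, 5:T. ✓
6: successors {1, 5, 6}; not p -> p and q there: 1:F, 5:T, 6:F. ✗
7: successors {2, 3, 5, 6, 7}; not p -> p and q there: 2:T, 3:T, 5:T, 6:F, 7:T. ✗
8: successors {1, 8}; not p -> p and q there: 1:F, 8:T. ✗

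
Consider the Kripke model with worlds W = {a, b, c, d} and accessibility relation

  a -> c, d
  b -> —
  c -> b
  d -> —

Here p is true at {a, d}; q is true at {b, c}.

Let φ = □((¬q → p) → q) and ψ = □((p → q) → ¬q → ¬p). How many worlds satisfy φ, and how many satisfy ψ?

3 and 4

For □((¬q → p) → q):
a: successors {c, d}; (¬q → p) → q there: c:T, d:F. ✗
b: no successors, so □((¬q → p) → q) holds vacuously. ✓
c: successors {b}; (¬q → p) → q there: b:T. ✓
d: no successors, so □((¬q → p) → q) holds vacuously. ✓
— 3 worlds.
For □((p → q) → ¬q → ¬p):
a: successors {c, d}; (p → q) → ¬q → ¬p there: c:T, d:T. ✓
b: no successors, so □((p → q) → ¬q → ¬p) holds vacuously. ✓
c: successors {b}; (p → q) → ¬q → ¬p there: b:T. ✓
d: no successors, so □((p → q) → ¬q → ¬p) holds vacuously. ✓
— 4 worlds.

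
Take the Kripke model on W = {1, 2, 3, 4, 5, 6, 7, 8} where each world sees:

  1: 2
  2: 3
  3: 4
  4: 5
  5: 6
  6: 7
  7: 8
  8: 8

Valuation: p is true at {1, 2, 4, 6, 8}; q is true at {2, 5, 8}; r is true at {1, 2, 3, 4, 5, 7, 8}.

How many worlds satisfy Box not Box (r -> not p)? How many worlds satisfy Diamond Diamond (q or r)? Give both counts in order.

For Box not Box (r -> not p):
1: successors {2}; not Box (r -> not p) there: 2:F. ✗
2: successors {3}; not Box (r -> not p) there: 3:T. ✓
3: successors {4}; not Box (r -> not p) there: 4:F. ✗
4: successors {5}; not Box (r -> not p) there: 5:F. ✗
5: successors {6}; not Box (r -> not p) there: 6:F. ✗
6: successors {7}; not Box (r -> not p) there: 7:T. ✓
7: successors {8}; not Box (r -> not p) there: 8:T. ✓
8: successors {8}; not Box (r -> not p) there: 8:T. ✓
— 4 worlds.
For Diamond Diamond (q or r):
1: successors {2}; Diamond (q or r) there: 2:T. ✓
2: successors {3}; Diamond (q or r) there: 3:T. ✓
3: successors {4}; Diamond (q or r) there: 4:T. ✓
4: successors {5}; Diamond (q or r) there: 5:F. ✗
5: successors {6}; Diamond (q or r) there: 6:T. ✓
6: successors {7}; Diamond (q or r) there: 7:T. ✓
7: successors {8}; Diamond (q or r) there: 8:T. ✓
8: successors {8}; Diamond (q or r) there: 8:T. ✓
— 7 worlds.

4 and 7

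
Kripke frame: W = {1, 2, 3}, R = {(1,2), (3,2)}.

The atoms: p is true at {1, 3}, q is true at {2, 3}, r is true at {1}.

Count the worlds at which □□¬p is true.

3

1: successors {2}; □¬p there: 2:T. ✓
2: no successors, so □□¬p holds vacuously. ✓
3: successors {2}; □¬p there: 2:T. ✓
Satisfying worlds: {1, 2, 3}.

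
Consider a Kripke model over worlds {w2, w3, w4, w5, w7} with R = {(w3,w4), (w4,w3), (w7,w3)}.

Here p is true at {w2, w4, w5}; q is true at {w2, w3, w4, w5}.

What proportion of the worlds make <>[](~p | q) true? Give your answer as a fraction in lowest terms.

w2: no successors, so <>[](~p | q) fails. ✗
w3: successors {w4}; [](~p | q) there: w4:T. ✓
w4: successors {w3}; [](~p | q) there: w3:T. ✓
w5: no successors, so <>[](~p | q) fails. ✗
w7: successors {w3}; [](~p | q) there: w3:T. ✓
That's 3 of 5 worlds, so 3/5.

3/5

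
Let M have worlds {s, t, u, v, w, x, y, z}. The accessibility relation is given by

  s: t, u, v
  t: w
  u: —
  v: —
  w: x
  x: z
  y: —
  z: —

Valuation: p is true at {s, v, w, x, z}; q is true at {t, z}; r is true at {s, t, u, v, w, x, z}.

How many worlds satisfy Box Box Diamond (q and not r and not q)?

5

s: successors {t, u, v}; Box Diamond (q and not r and not q) there: t:F, u:T, v:T. ✗
t: successors {w}; Box Diamond (q and not r and not q) there: w:F. ✗
u: no successors, so Box Box Diamond (q and not r and not q) holds vacuously. ✓
v: no successors, so Box Box Diamond (q and not r and not q) holds vacuously. ✓
w: successors {x}; Box Diamond (q and not r and not q) there: x:F. ✗
x: successors {z}; Box Diamond (q and not r and not q) there: z:T. ✓
y: no successors, so Box Box Diamond (q and not r and not q) holds vacuously. ✓
z: no successors, so Box Box Diamond (q and not r and not q) holds vacuously. ✓
Satisfying worlds: {u, v, x, y, z}.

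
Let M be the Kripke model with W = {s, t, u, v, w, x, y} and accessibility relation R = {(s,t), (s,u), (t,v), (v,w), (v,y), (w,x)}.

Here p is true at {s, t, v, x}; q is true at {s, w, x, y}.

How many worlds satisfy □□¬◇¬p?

s: successors {t, u}; □¬◇¬p there: t:F, u:T. ✗
t: successors {v}; □¬◇¬p there: v:T. ✓
u: no successors, so □□¬◇¬p holds vacuously. ✓
v: successors {w, y}; □¬◇¬p there: w:T, y:T. ✓
w: successors {x}; □¬◇¬p there: x:T. ✓
x: no successors, so □□¬◇¬p holds vacuously. ✓
y: no successors, so □□¬◇¬p holds vacuously. ✓
Satisfying worlds: {t, u, v, w, x, y}.

6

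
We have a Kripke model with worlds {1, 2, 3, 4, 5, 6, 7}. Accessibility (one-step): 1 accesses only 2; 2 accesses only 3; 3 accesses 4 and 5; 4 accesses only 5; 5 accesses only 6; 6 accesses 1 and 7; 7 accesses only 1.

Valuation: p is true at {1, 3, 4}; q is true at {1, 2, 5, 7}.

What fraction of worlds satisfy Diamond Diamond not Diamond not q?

5/7

1: successors {2}; Diamond not Diamond not q there: 2:F. ✗
2: successors {3}; Diamond not Diamond not q there: 3:T. ✓
3: successors {4, 5}; Diamond not Diamond not q there: 4:F, 5:T. ✓
4: successors {5}; Diamond not Diamond not q there: 5:T. ✓
5: successors {6}; Diamond not Diamond not q there: 6:T. ✓
6: successors {1, 7}; Diamond not Diamond not q there: 1:F, 7:T. ✓
7: successors {1}; Diamond not Diamond not q there: 1:F. ✗
That's 5 of 7 worlds, so 5/7.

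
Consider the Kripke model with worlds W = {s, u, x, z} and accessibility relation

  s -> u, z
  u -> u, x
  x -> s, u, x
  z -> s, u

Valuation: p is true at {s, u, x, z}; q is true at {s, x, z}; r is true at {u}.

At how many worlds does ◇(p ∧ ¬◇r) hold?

s: successors {u, z}; p ∧ ¬◇r there: u:F, z:F. ✗
u: successors {u, x}; p ∧ ¬◇r there: u:F, x:F. ✗
x: successors {s, u, x}; p ∧ ¬◇r there: s:F, u:F, x:F. ✗
z: successors {s, u}; p ∧ ¬◇r there: s:F, u:F. ✗
Satisfying worlds: ∅.

0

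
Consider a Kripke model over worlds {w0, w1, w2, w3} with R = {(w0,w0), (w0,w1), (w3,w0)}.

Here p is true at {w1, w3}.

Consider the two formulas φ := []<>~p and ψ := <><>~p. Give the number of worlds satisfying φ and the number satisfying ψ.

For []<>~p:
w0: successors {w0, w1}; <>~p there: w0:T, w1:F. ✗
w1: no successors, so []<>~p holds vacuously. ✓
w2: no successors, so []<>~p holds vacuously. ✓
w3: successors {w0}; <>~p there: w0:T. ✓
— 3 worlds.
For <><>~p:
w0: successors {w0, w1}; <>~p there: w0:T, w1:F. ✓
w1: no successors, so <><>~p fails. ✗
w2: no successors, so <><>~p fails. ✗
w3: successors {w0}; <>~p there: w0:T. ✓
— 2 worlds.

3 and 2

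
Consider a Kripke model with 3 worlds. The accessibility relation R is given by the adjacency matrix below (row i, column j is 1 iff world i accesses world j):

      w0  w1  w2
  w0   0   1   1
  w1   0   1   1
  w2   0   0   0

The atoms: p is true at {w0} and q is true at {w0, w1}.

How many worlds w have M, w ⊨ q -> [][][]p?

1

w0: q is T, [][][]p is F. ✗
w1: q is T, [][][]p is F. ✗
w2: q is F, [][][]p is T. ✓
Satisfying worlds: {w2}.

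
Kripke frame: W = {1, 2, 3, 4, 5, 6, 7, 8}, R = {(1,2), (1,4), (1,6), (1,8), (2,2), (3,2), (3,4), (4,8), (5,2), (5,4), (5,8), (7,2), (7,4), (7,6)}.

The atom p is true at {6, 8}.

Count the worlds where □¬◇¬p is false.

5

1: successors {2, 4, 6, 8}; ¬◇¬p there: 2:F, 4:T, 6:T, 8:T. ✗
2: successors {2}; ¬◇¬p there: 2:F. ✗
3: successors {2, 4}; ¬◇¬p there: 2:F, 4:T. ✗
4: successors {8}; ¬◇¬p there: 8:T. ✓
5: successors {2, 4, 8}; ¬◇¬p there: 2:F, 4:T, 8:T. ✗
6: no successors, so □¬◇¬p holds vacuously. ✓
7: successors {2, 4, 6}; ¬◇¬p there: 2:F, 4:T, 6:T. ✗
8: no successors, so □¬◇¬p holds vacuously. ✓
Satisfying worlds: {4, 6, 8}.
So □¬◇¬p fails at the other 5 worlds.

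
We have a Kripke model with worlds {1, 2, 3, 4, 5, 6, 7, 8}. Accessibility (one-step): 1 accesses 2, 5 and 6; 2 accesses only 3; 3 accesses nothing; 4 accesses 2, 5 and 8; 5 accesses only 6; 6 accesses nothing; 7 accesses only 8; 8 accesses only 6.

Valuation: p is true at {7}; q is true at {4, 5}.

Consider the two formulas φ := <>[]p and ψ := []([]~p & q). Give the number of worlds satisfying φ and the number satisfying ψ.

4 and 2

For <>[]p:
1: successors {2, 5, 6}; []p there: 2:F, 5:F, 6:T. ✓
2: successors {3}; []p there: 3:T. ✓
3: no successors, so <>[]p fails. ✗
4: successors {2, 5, 8}; []p there: 2:F, 5:F, 8:F. ✗
5: successors {6}; []p there: 6:T. ✓
6: no successors, so <>[]p fails. ✗
7: successors {8}; []p there: 8:F. ✗
8: successors {6}; []p there: 6:T. ✓
— 4 worlds.
For []([]~p & q):
1: successors {2, 5, 6}; []~p & q there: 2:F, 5:T, 6:F. ✗
2: successors {3}; []~p & q there: 3:F. ✗
3: no successors, so []([]~p & q) holds vacuously. ✓
4: successors {2, 5, 8}; []~p & q there: 2:F, 5:T, 8:F. ✗
5: successors {6}; []~p & q there: 6:F. ✗
6: no successors, so []([]~p & q) holds vacuously. ✓
7: successors {8}; []~p & q there: 8:F. ✗
8: successors {6}; []~p & q there: 6:F. ✗
— 2 worlds.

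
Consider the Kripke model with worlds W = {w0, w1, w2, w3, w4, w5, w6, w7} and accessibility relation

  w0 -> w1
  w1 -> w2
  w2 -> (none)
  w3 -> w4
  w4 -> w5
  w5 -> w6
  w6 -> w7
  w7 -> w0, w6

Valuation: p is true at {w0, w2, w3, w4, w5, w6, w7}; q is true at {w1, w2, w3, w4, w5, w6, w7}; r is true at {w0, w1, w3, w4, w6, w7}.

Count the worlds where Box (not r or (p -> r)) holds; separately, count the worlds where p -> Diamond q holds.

8 and 7

For Box (not r or (p -> r)):
w0: successors {w1}; not r or (p -> r) there: w1:T. ✓
w1: successors {w2}; not r or (p -> r) there: w2:T. ✓
w2: no successors, so Box (not r or (p -> r)) holds vacuously. ✓
w3: successors {w4}; not r or (p -> r) there: w4:T. ✓
w4: successors {w5}; not r or (p -> r) there: w5:T. ✓
w5: successors {w6}; not r or (p -> r) there: w6:T. ✓
w6: successors {w7}; not r or (p -> r) there: w7:T. ✓
w7: successors {w0, w6}; not r or (p -> r) there: w0:T, w6:T. ✓
— 8 worlds.
For p -> Diamond q:
w0: p is T, Diamond q is T. ✓
w1: p is F, Diamond q is T. ✓
w2: p is T, Diamond q is F. ✗
w3: p is T, Diamond q is T. ✓
w4: p is T, Diamond q is T. ✓
w5: p is T, Diamond q is T. ✓
w6: p is T, Diamond q is T. ✓
w7: p is T, Diamond q is T. ✓
— 7 worlds.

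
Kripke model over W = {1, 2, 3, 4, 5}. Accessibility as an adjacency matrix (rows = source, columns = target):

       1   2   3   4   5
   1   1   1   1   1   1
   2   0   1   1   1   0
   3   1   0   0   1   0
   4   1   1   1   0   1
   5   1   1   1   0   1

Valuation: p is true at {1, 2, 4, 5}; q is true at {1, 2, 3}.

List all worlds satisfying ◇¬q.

1: successors {1, 2, 3, 4, 5}; ¬q there: 1:F, 2:F, 3:F, 4:T, 5:T. ✓
2: successors {2, 3, 4}; ¬q there: 2:F, 3:F, 4:T. ✓
3: successors {1, 4}; ¬q there: 1:F, 4:T. ✓
4: successors {1, 2, 3, 5}; ¬q there: 1:F, 2:F, 3:F, 5:T. ✓
5: successors {1, 2, 3, 5}; ¬q there: 1:F, 2:F, 3:F, 5:T. ✓

{1, 2, 3, 4, 5}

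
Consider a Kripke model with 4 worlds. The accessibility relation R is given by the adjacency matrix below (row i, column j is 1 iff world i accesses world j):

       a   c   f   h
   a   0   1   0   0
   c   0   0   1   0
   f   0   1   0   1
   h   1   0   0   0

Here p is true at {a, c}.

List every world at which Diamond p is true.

{a, f, h}

a: successors {c}; p there: c:T. ✓
c: successors {f}; p there: f:F. ✗
f: successors {c, h}; p there: c:T, h:F. ✓
h: successors {a}; p there: a:T. ✓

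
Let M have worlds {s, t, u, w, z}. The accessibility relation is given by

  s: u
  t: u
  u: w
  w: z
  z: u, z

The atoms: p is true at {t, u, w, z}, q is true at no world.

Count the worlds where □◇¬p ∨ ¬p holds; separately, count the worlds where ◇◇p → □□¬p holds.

For □◇¬p ∨ ¬p:
s: □◇¬p is F, ¬p is T. ✓
t: □◇¬p is F, ¬p is F. ✗
u: □◇¬p is F, ¬p is F. ✗
w: □◇¬p is F, ¬p is F. ✗
z: □◇¬p is F, ¬p is F. ✗
— 1 world.
For ◇◇p → □□¬p:
s: ◇◇p is T, □□¬p is F. ✗
t: ◇◇p is T, □□¬p is F. ✗
u: ◇◇p is T, □□¬p is F. ✗
w: ◇◇p is T, □□¬p is F. ✗
z: ◇◇p is T, □□¬p is F. ✗
— 0 worlds.

1 and 0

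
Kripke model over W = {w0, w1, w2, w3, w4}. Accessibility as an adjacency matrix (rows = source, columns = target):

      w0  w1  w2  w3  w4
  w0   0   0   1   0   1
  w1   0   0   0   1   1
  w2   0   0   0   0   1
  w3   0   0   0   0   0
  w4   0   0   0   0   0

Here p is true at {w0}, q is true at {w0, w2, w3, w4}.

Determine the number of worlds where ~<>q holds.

2

w0: <>q is T. ✗
w1: <>q is T. ✗
w2: <>q is T. ✗
w3: <>q is F. ✓
w4: <>q is F. ✓
Satisfying worlds: {w3, w4}.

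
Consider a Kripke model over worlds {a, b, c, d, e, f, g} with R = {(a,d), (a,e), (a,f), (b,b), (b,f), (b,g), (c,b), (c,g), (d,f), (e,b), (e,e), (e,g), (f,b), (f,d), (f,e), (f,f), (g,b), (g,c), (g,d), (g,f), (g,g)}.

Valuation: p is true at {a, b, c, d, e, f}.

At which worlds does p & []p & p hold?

a: p is T, []p & p is T. ✓
b: p is T, []p & p is F. ✗
c: p is T, []p & p is F. ✗
d: p is T, []p & p is T. ✓
e: p is T, []p & p is F. ✗
f: p is T, []p & p is T. ✓
g: p is F, []p & p is F. ✗

{a, d, f}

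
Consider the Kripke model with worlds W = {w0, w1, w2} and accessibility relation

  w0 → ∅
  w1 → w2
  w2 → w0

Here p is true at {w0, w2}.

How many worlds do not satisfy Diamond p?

1

w0: no successors, so Diamond p fails. ✗
w1: successors {w2}; p there: w2:T. ✓
w2: successors {w0}; p there: w0:T. ✓
Satisfying worlds: {w1, w2}.
So Diamond p fails at the other 1 world.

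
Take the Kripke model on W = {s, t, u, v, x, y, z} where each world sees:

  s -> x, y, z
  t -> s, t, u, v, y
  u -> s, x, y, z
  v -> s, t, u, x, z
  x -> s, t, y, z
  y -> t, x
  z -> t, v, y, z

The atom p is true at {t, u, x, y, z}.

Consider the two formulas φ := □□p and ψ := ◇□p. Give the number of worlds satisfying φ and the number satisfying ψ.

0 and 6

For □□p:
s: successors {x, y, z}; □p there: x:F, y:T, z:F. ✗
t: successors {s, t, u, v, y}; □p there: s:T, t:F, u:F, v:F, y:T. ✗
u: successors {s, x, y, z}; □p there: s:T, x:F, y:T, z:F. ✗
v: successors {s, t, u, x, z}; □p there: s:T, t:F, u:F, x:F, z:F. ✗
x: successors {s, t, y, z}; □p there: s:T, t:F, y:T, z:F. ✗
y: successors {t, x}; □p there: t:F, x:F. ✗
z: successors {t, v, y, z}; □p there: t:F, v:F, y:T, z:F. ✗
— 0 worlds.
For ◇□p:
s: successors {x, y, z}; □p there: x:F, y:T, z:F. ✓
t: successors {s, t, u, v, y}; □p there: s:T, t:F, u:F, v:F, y:T. ✓
u: successors {s, x, y, z}; □p there: s:T, x:F, y:T, z:F. ✓
v: successors {s, t, u, x, z}; □p there: s:T, t:F, u:F, x:F, z:F. ✓
x: successors {s, t, y, z}; □p there: s:T, t:F, y:T, z:F. ✓
y: successors {t, x}; □p there: t:F, x:F. ✗
z: successors {t, v, y, z}; □p there: t:F, v:F, y:T, z:F. ✓
— 6 worlds.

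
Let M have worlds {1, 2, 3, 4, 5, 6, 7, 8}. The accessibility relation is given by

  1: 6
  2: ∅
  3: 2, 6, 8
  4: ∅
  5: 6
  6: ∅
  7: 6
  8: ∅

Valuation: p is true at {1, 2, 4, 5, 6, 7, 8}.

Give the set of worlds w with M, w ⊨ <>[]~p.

{1, 3, 5, 7}

1: successors {6}; []~p there: 6:T. ✓
2: no successors, so <>[]~p fails. ✗
3: successors {2, 6, 8}; []~p there: 2:T, 6:T, 8:T. ✓
4: no successors, so <>[]~p fails. ✗
5: successors {6}; []~p there: 6:T. ✓
6: no successors, so <>[]~p fails. ✗
7: successors {6}; []~p there: 6:T. ✓
8: no successors, so <>[]~p fails. ✗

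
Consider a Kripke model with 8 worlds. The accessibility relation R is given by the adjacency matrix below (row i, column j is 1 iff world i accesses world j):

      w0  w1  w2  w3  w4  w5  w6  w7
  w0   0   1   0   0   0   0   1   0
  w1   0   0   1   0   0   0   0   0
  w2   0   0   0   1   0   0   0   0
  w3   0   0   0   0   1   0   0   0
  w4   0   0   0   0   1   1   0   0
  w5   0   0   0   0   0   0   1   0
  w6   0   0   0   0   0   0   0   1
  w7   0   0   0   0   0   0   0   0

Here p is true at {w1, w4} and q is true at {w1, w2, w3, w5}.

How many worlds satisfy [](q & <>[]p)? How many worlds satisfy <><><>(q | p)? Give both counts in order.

2 and 5

For [](q & <>[]p):
w0: successors {w1, w6}; q & <>[]p there: w1:F, w6:F. ✗
w1: successors {w2}; q & <>[]p there: w2:T. ✓
w2: successors {w3}; q & <>[]p there: w3:F. ✗
w3: successors {w4}; q & <>[]p there: w4:F. ✗
w4: successors {w4, w5}; q & <>[]p there: w4:F, w5:F. ✗
w5: successors {w6}; q & <>[]p there: w6:F. ✗
w6: successors {w7}; q & <>[]p there: w7:F. ✗
w7: no successors, so [](q & <>[]p) holds vacuously. ✓
— 2 worlds.
For <><><>(q | p):
w0: successors {w1, w6}; <><>(q | p) there: w1:T, w6:F. ✓
w1: successors {w2}; <><>(q | p) there: w2:T. ✓
w2: successors {w3}; <><>(q | p) there: w3:T. ✓
w3: successors {w4}; <><>(q | p) there: w4:T. ✓
w4: successors {w4, w5}; <><>(q | p) there: w4:T, w5:F. ✓
w5: successors {w6}; <><>(q | p) there: w6:F. ✗
w6: successors {w7}; <><>(q | p) there: w7:F. ✗
w7: no successors, so <><><>(q | p) fails. ✗
— 5 worlds.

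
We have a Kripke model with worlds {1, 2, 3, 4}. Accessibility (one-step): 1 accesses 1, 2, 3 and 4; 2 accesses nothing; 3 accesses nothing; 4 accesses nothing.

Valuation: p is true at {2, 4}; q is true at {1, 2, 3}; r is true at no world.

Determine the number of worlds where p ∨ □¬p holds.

3

1: p is F, □¬p is F. ✗
2: p is T, □¬p is T. ✓
3: p is F, □¬p is T. ✓
4: p is T, □¬p is T. ✓
Satisfying worlds: {2, 3, 4}.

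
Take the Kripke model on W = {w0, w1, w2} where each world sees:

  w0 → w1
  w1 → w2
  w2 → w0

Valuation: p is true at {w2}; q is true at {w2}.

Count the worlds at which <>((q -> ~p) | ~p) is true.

2

w0: successors {w1}; (q -> ~p) | ~p there: w1:T. ✓
w1: successors {w2}; (q -> ~p) | ~p there: w2:F. ✗
w2: successors {w0}; (q -> ~p) | ~p there: w0:T. ✓
Satisfying worlds: {w0, w2}.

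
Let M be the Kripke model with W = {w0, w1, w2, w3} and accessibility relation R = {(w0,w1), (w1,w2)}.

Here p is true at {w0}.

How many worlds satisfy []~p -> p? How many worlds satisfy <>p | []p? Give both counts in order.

For []~p -> p:
w0: []~p is T, p is T. ✓
w1: []~p is T, p is F. ✗
w2: []~p is T, p is F. ✗
w3: []~p is T, p is F. ✗
— 1 world.
For <>p | []p:
w0: <>p is F, []p is F. ✗
w1: <>p is F, []p is F. ✗
w2: <>p is F, []p is T. ✓
w3: <>p is F, []p is T. ✓
— 2 worlds.

1 and 2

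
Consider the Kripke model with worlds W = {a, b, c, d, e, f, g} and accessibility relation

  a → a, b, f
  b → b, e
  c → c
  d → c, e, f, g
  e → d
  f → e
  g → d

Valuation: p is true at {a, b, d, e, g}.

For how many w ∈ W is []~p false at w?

6

a: successors {a, b, f}; ~p there: a:F, b:F, f:T. ✗
b: successors {b, e}; ~p there: b:F, e:F. ✗
c: successors {c}; ~p there: c:T. ✓
d: successors {c, e, f, g}; ~p there: c:T, e:F, f:T, g:F. ✗
e: successors {d}; ~p there: d:F. ✗
f: successors {e}; ~p there: e:F. ✗
g: successors {d}; ~p there: d:F. ✗
Satisfying worlds: {c}.
So []~p fails at the other 6 worlds.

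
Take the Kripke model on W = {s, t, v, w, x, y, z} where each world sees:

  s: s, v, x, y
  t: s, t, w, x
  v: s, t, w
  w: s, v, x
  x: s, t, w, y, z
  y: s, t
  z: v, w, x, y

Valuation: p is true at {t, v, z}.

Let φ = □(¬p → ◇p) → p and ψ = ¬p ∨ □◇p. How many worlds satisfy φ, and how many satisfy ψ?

3 and 7

For □(¬p → ◇p) → p:
s: □(¬p → ◇p) is T, p is F. ✗
t: □(¬p → ◇p) is T, p is T. ✓
v: □(¬p → ◇p) is T, p is T. ✓
w: □(¬p → ◇p) is T, p is F. ✗
x: □(¬p → ◇p) is T, p is F. ✗
y: □(¬p → ◇p) is T, p is F. ✗
z: □(¬p → ◇p) is T, p is T. ✓
— 3 worlds.
For ¬p ∨ □◇p:
s: ¬p is T, □◇p is T. ✓
t: ¬p is F, □◇p is T. ✓
v: ¬p is F, □◇p is T. ✓
w: ¬p is T, □◇p is T. ✓
x: ¬p is T, □◇p is T. ✓
y: ¬p is T, □◇p is T. ✓
z: ¬p is F, □◇p is T. ✓
— 7 worlds.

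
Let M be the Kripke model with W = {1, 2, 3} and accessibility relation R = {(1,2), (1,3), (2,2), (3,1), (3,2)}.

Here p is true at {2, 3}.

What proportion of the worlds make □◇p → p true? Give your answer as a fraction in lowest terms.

1: □◇p is T, p is F. ✗
2: □◇p is T, p is T. ✓
3: □◇p is T, p is T. ✓
That's 2 of 3 worlds, so 2/3.

2/3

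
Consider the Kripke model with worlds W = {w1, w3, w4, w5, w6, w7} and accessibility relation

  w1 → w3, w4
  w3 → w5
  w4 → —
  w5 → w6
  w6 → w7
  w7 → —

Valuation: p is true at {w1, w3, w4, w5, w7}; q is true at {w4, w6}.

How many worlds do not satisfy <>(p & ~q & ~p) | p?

1

w1: <>(p & ~q & ~p) is F, p is T. ✓
w3: <>(p & ~q & ~p) is F, p is T. ✓
w4: <>(p & ~q & ~p) is F, p is T. ✓
w5: <>(p & ~q & ~p) is F, p is T. ✓
w6: <>(p & ~q & ~p) is F, p is F. ✗
w7: <>(p & ~q & ~p) is F, p is T. ✓
Satisfying worlds: {w1, w3, w4, w5, w7}.
So <>(p & ~q & ~p) | p fails at the other 1 world.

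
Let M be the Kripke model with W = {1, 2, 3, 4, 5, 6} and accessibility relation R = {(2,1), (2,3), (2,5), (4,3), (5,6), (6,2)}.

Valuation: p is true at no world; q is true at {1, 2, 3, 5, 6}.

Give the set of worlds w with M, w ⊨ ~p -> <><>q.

1: ~p is T, <><>q is F. ✗
2: ~p is T, <><>q is T. ✓
3: ~p is T, <><>q is F. ✗
4: ~p is T, <><>q is F. ✗
5: ~p is T, <><>q is T. ✓
6: ~p is T, <><>q is T. ✓

{2, 5, 6}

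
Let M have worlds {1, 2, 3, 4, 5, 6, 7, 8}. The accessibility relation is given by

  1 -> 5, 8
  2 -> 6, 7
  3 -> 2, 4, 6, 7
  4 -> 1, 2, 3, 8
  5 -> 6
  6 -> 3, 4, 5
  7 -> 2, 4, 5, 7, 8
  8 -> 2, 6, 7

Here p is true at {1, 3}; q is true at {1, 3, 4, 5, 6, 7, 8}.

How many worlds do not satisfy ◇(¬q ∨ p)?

1: successors {5, 8}; ¬q ∨ p there: 5:F, 8:F. ✗
2: successors {6, 7}; ¬q ∨ p there: 6:F, 7:F. ✗
3: successors {2, 4, 6, 7}; ¬q ∨ p there: 2:T, 4:F, 6:F, 7:F. ✓
4: successors {1, 2, 3, 8}; ¬q ∨ p there: 1:T, 2:T, 3:T, 8:F. ✓
5: successors {6}; ¬q ∨ p there: 6:F. ✗
6: successors {3, 4, 5}; ¬q ∨ p there: 3:T, 4:F, 5:F. ✓
7: successors {2, 4, 5, 7, 8}; ¬q ∨ p there: 2:T, 4:F, 5:F, 7:F, 8:F. ✓
8: successors {2, 6, 7}; ¬q ∨ p there: 2:T, 6:F, 7:F. ✓
Satisfying worlds: {3, 4, 6, 7, 8}.
So ◇(¬q ∨ p) fails at the other 3 worlds.

3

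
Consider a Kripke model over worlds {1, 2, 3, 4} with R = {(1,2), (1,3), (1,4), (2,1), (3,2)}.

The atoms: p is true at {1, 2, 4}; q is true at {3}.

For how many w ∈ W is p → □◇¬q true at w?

3

1: p is T, □◇¬q is F. ✗
2: p is T, □◇¬q is T. ✓
3: p is F, □◇¬q is T. ✓
4: p is T, □◇¬q is T. ✓
Satisfying worlds: {2, 3, 4}.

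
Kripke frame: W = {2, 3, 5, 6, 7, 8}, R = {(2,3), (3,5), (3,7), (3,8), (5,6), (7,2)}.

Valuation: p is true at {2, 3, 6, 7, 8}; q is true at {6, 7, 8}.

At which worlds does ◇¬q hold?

{2, 3, 7}

2: successors {3}; ¬q there: 3:T. ✓
3: successors {5, 7, 8}; ¬q there: 5:T, 7:F, 8:F. ✓
5: successors {6}; ¬q there: 6:F. ✗
6: no successors, so ◇¬q fails. ✗
7: successors {2}; ¬q there: 2:T. ✓
8: no successors, so ◇¬q fails. ✗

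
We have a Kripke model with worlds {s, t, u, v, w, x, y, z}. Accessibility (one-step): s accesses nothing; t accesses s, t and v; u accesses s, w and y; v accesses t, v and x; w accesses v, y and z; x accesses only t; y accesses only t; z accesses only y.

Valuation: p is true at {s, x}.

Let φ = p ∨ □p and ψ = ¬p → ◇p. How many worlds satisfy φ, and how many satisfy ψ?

For p ∨ □p:
s: p is T, □p is T. ✓
t: p is F, □p is F. ✗
u: p is F, □p is F. ✗
v: p is F, □p is F. ✗
w: p is F, □p is F. ✗
x: p is T, □p is F. ✓
y: p is F, □p is F. ✗
z: p is F, □p is F. ✗
— 2 worlds.
For ¬p → ◇p:
s: ¬p is F, ◇p is F. ✓
t: ¬p is T, ◇p is T. ✓
u: ¬p is T, ◇p is T. ✓
v: ¬p is T, ◇p is T. ✓
w: ¬p is T, ◇p is F. ✗
x: ¬p is F, ◇p is F. ✓
y: ¬p is T, ◇p is F. ✗
z: ¬p is T, ◇p is F. ✗
— 5 worlds.

2 and 5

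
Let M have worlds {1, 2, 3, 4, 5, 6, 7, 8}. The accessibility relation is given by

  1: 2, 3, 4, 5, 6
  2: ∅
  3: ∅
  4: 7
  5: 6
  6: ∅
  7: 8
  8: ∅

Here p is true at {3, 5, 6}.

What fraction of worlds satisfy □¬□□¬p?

1/2

1: successors {2, 3, 4, 5, 6}; ¬□□¬p there: 2:F, 3:F, 4:F, 5:F, 6:F. ✗
2: no successors, so □¬□□¬p holds vacuously. ✓
3: no successors, so □¬□□¬p holds vacuously. ✓
4: successors {7}; ¬□□¬p there: 7:F. ✗
5: successors {6}; ¬□□¬p there: 6:F. ✗
6: no successors, so □¬□□¬p holds vacuously. ✓
7: successors {8}; ¬□□¬p there: 8:F. ✗
8: no successors, so □¬□□¬p holds vacuously. ✓
That's 4 of 8 worlds, so 4/8 = 1/2.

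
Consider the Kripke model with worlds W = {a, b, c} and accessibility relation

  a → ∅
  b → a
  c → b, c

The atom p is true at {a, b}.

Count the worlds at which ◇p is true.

2

a: no successors, so ◇p fails. ✗
b: successors {a}; p there: a:T. ✓
c: successors {b, c}; p there: b:T, c:F. ✓
Satisfying worlds: {b, c}.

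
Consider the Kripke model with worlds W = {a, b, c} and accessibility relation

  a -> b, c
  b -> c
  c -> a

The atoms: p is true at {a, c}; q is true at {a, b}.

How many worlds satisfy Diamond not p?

1

a: successors {b, c}; not p there: b:T, c:F. ✓
b: successors {c}; not p there: c:F. ✗
c: successors {a}; not p there: a:F. ✗
Satisfying worlds: {a}.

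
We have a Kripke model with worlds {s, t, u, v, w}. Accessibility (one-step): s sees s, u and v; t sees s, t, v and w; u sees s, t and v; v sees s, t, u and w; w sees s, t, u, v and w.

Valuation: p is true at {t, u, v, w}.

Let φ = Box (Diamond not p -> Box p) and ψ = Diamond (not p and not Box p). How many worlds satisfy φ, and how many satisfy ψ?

0 and 5

For Box (Diamond not p -> Box p):
s: successors {s, u, v}; Diamond not p -> Box p there: s:F, u:F, v:F. ✗
t: successors {s, t, v, w}; Diamond not p -> Box p there: s:F, t:F, v:F, w:F. ✗
u: successors {s, t, v}; Diamond not p -> Box p there: s:F, t:F, v:F. ✗
v: successors {s, t, u, w}; Diamond not p -> Box p there: s:F, t:F, u:F, w:F. ✗
w: successors {s, t, u, v, w}; Diamond not p -> Box p there: s:F, t:F, u:F, v:F, w:F. ✗
— 0 worlds.
For Diamond (not p and not Box p):
s: successors {s, u, v}; not p and not Box p there: s:T, u:F, v:F. ✓
t: successors {s, t, v, w}; not p and not Box p there: s:T, t:F, v:F, w:F. ✓
u: successors {s, t, v}; not p and not Box p there: s:T, t:F, v:F. ✓
v: successors {s, t, u, w}; not p and not Box p there: s:T, t:F, u:F, w:F. ✓
w: successors {s, t, u, v, w}; not p and not Box p there: s:T, t:F, u:F, v:F, w:F. ✓
— 5 worlds.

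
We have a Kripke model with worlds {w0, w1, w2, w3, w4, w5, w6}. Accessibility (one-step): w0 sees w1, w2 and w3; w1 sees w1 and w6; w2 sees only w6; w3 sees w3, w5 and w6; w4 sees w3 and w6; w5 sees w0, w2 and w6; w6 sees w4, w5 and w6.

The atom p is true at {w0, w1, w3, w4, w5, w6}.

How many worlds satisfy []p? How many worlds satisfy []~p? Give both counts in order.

For []p:
w0: successors {w1, w2, w3}; p there: w1:T, w2:F, w3:T. ✗
w1: successors {w1, w6}; p there: w1:T, w6:T. ✓
w2: successors {w6}; p there: w6:T. ✓
w3: successors {w3, w5, w6}; p there: w3:T, w5:T, w6:T. ✓
w4: successors {w3, w6}; p there: w3:T, w6:T. ✓
w5: successors {w0, w2, w6}; p there: w0:T, w2:F, w6:T. ✗
w6: successors {w4, w5, w6}; p there: w4:T, w5:T, w6:T. ✓
— 5 worlds.
For []~p:
w0: successors {w1, w2, w3}; ~p there: w1:F, w2:T, w3:F. ✗
w1: successors {w1, w6}; ~p there: w1:F, w6:F. ✗
w2: successors {w6}; ~p there: w6:F. ✗
w3: successors {w3, w5, w6}; ~p there: w3:F, w5:F, w6:F. ✗
w4: successors {w3, w6}; ~p there: w3:F, w6:F. ✗
w5: successors {w0, w2, w6}; ~p there: w0:F, w2:T, w6:F. ✗
w6: successors {w4, w5, w6}; ~p there: w4:F, w5:F, w6:F. ✗
— 0 worlds.

5 and 0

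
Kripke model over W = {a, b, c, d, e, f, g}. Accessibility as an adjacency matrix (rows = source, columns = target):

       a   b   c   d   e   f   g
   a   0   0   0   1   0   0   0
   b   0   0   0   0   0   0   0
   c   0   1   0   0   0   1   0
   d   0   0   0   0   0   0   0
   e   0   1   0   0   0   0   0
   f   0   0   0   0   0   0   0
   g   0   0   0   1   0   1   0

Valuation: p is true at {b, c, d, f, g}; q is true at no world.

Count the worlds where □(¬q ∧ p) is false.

0

a: successors {d}; ¬q ∧ p there: d:T. ✓
b: no successors, so □(¬q ∧ p) holds vacuously. ✓
c: successors {b, f}; ¬q ∧ p there: b:T, f:T. ✓
d: no successors, so □(¬q ∧ p) holds vacuously. ✓
e: successors {b}; ¬q ∧ p there: b:T. ✓
f: no successors, so □(¬q ∧ p) holds vacuously. ✓
g: successors {d, f}; ¬q ∧ p there: d:T, f:T. ✓
Satisfying worlds: {a, b, c, d, e, f, g}.
So □(¬q ∧ p) fails at the other 0 worlds.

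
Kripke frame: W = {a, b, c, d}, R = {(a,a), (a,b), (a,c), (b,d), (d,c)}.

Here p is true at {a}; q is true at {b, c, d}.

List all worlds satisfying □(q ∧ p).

a: successors {a, b, c}; q ∧ p there: a:F, b:F, c:F. ✗
b: successors {d}; q ∧ p there: d:F. ✗
c: no successors, so □(q ∧ p) holds vacuously. ✓
d: successors {c}; q ∧ p there: c:F. ✗

{c}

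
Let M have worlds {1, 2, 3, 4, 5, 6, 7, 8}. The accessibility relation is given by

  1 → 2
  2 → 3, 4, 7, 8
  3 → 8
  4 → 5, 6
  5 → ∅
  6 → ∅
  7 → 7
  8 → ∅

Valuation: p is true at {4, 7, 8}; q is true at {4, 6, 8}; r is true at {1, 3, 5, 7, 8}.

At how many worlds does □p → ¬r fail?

4

1: □p is F, ¬r is F. ✓
2: □p is F, ¬r is T. ✓
3: □p is T, ¬r is F. ✗
4: □p is F, ¬r is T. ✓
5: □p is T, ¬r is F. ✗
6: □p is T, ¬r is T. ✓
7: □p is T, ¬r is F. ✗
8: □p is T, ¬r is F. ✗
Satisfying worlds: {1, 2, 4, 6}.
So □p → ¬r fails at the other 4 worlds.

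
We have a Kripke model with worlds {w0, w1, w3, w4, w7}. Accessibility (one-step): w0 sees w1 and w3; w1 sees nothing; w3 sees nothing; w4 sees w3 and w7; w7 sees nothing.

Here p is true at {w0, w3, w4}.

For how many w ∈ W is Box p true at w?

w0: successors {w1, w3}; p there: w1:F, w3:T. ✗
w1: no successors, so Box p holds vacuously. ✓
w3: no successors, so Box p holds vacuously. ✓
w4: successors {w3, w7}; p there: w3:T, w7:F. ✗
w7: no successors, so Box p holds vacuously. ✓
Satisfying worlds: {w1, w3, w7}.

3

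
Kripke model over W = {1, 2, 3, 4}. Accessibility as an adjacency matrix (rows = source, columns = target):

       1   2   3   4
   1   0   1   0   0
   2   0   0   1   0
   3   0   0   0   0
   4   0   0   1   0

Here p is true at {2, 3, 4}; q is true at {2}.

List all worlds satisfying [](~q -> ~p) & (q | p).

1: [](~q -> ~p) is T, q | p is F. ✗
2: [](~q -> ~p) is F, q | p is T. ✗
3: [](~q -> ~p) is T, q | p is T. ✓
4: [](~q -> ~p) is F, q | p is T. ✗

{3}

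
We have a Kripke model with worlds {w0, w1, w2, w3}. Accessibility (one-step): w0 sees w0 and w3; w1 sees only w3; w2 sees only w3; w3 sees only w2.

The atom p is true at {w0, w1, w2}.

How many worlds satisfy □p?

1

w0: successors {w0, w3}; p there: w0:T, w3:F. ✗
w1: successors {w3}; p there: w3:F. ✗
w2: successors {w3}; p there: w3:F. ✗
w3: successors {w2}; p there: w2:T. ✓
Satisfying worlds: {w3}.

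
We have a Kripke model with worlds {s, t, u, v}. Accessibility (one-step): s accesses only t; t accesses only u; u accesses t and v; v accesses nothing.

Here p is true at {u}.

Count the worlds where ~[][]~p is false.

s: [][]~p is F. ✓
t: [][]~p is T. ✗
u: [][]~p is F. ✓
v: [][]~p is T. ✗
Satisfying worlds: {s, u}.
So ~[][]~p fails at the other 2 worlds.

2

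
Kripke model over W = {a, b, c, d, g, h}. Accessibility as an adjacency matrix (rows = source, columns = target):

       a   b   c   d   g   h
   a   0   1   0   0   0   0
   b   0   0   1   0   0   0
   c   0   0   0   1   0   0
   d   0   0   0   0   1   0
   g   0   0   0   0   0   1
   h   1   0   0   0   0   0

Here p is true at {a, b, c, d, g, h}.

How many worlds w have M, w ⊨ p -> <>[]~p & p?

0

a: p is T, <>[]~p & p is F. ✗
b: p is T, <>[]~p & p is F. ✗
c: p is T, <>[]~p & p is F. ✗
d: p is T, <>[]~p & p is F. ✗
g: p is T, <>[]~p & p is F. ✗
h: p is T, <>[]~p & p is F. ✗
Satisfying worlds: ∅.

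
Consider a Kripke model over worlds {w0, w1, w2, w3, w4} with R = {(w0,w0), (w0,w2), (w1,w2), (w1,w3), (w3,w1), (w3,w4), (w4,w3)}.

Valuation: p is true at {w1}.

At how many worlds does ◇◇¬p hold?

w0: successors {w0, w2}; ◇¬p there: w0:T, w2:F. ✓
w1: successors {w2, w3}; ◇¬p there: w2:F, w3:T. ✓
w2: no successors, so ◇◇¬p fails. ✗
w3: successors {w1, w4}; ◇¬p there: w1:T, w4:T. ✓
w4: successors {w3}; ◇¬p there: w3:T. ✓
Satisfying worlds: {w0, w1, w3, w4}.

4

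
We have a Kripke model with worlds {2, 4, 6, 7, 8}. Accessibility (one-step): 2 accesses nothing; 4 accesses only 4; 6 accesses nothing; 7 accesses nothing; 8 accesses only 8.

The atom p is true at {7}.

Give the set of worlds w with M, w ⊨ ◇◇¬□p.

2: no successors, so ◇◇¬□p fails. ✗
4: successors {4}; ◇¬□p there: 4:T. ✓
6: no successors, so ◇◇¬□p fails. ✗
7: no successors, so ◇◇¬□p fails. ✗
8: successors {8}; ◇¬□p there: 8:T. ✓

{4, 8}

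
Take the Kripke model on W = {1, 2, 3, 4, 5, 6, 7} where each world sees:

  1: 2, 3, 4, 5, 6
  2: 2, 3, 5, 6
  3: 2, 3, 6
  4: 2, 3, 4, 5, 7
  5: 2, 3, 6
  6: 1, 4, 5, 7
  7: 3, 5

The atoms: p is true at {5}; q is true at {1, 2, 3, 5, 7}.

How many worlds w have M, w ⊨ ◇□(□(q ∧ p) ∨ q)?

2

1: successors {2, 3, 4, 5, 6}; □(□(q ∧ p) ∨ q) there: 2:F, 3:F, 4:F, 5:F, 6:F. ✗
2: successors {2, 3, 5, 6}; □(□(q ∧ p) ∨ q) there: 2:F, 3:F, 5:F, 6:F. ✗
3: successors {2, 3, 6}; □(□(q ∧ p) ∨ q) there: 2:F, 3:F, 6:F. ✗
4: successors {2, 3, 4, 5, 7}; □(□(q ∧ p) ∨ q) there: 2:F, 3:F, 4:F, 5:F, 7:T. ✓
5: successors {2, 3, 6}; □(□(q ∧ p) ∨ q) there: 2:F, 3:F, 6:F. ✗
6: successors {1, 4, 5, 7}; □(□(q ∧ p) ∨ q) there: 1:F, 4:F, 5:F, 7:T. ✓
7: successors {3, 5}; □(□(q ∧ p) ∨ q) there: 3:F, 5:F. ✗
Satisfying worlds: {4, 6}.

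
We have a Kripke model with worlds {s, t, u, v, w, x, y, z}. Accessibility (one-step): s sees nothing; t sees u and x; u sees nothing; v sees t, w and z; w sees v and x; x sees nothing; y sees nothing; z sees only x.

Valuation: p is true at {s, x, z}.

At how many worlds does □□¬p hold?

s: no successors, so □□¬p holds vacuously. ✓
t: successors {u, x}; □¬p there: u:T, x:T. ✓
u: no successors, so □□¬p holds vacuously. ✓
v: successors {t, w, z}; □¬p there: t:F, w:F, z:F. ✗
w: successors {v, x}; □¬p there: v:F, x:T. ✗
x: no successors, so □□¬p holds vacuously. ✓
y: no successors, so □□¬p holds vacuously. ✓
z: successors {x}; □¬p there: x:T. ✓
Satisfying worlds: {s, t, u, x, y, z}.

6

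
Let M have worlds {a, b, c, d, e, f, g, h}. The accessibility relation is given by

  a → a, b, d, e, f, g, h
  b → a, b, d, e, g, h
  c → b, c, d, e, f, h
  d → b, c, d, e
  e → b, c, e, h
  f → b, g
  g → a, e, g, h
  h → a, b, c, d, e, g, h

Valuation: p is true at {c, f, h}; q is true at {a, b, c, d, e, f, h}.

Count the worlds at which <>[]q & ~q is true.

1

a: <>[]q is T, ~q is F. ✗
b: <>[]q is T, ~q is F. ✗
c: <>[]q is T, ~q is F. ✗
d: <>[]q is T, ~q is F. ✗
e: <>[]q is T, ~q is F. ✗
f: <>[]q is F, ~q is F. ✗
g: <>[]q is T, ~q is T. ✓
h: <>[]q is T, ~q is F. ✗
Satisfying worlds: {g}.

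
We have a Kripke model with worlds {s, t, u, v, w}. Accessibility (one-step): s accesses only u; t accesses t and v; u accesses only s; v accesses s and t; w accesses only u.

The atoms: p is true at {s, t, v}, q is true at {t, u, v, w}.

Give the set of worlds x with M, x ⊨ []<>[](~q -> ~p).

s: successors {u}; <>[](~q -> ~p) there: u:T. ✓
t: successors {t, v}; <>[](~q -> ~p) there: t:T, v:T. ✓
u: successors {s}; <>[](~q -> ~p) there: s:F. ✗
v: successors {s, t}; <>[](~q -> ~p) there: s:F, t:T. ✗
w: successors {u}; <>[](~q -> ~p) there: u:T. ✓

{s, t, w}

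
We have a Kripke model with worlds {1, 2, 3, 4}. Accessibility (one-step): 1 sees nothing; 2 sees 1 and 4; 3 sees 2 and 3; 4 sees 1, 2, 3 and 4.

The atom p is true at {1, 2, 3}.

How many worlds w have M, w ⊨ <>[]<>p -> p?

3

1: <>[]<>p is F, p is T. ✓
2: <>[]<>p is T, p is T. ✓
3: <>[]<>p is T, p is T. ✓
4: <>[]<>p is T, p is F. ✗
Satisfying worlds: {1, 2, 3}.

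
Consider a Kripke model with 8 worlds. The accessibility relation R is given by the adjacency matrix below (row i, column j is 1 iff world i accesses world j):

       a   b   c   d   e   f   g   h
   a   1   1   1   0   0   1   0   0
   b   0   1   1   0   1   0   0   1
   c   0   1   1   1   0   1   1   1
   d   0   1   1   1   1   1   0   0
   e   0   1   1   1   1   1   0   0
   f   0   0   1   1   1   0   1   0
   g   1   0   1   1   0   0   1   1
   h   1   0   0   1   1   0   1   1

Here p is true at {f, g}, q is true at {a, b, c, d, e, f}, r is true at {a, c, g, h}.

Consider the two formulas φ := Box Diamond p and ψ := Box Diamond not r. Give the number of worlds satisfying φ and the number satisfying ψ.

For Box Diamond p:
a: successors {a, b, c, f}; Diamond p there: a:T, b:F, c:T, f:T. ✗
b: successors {b, c, e, h}; Diamond p there: b:F, c:T, e:T, h:T. ✗
c: successors {b, c, d, f, g, h}; Diamond p there: b:F, c:T, d:T, f:T, g:T, h:T. ✗
d: successors {b, c, d, e, f}; Diamond p there: b:F, c:T, d:T, e:T, f:T. ✗
e: successors {b, c, d, e, f}; Diamond p there: b:F, c:T, d:T, e:T, f:T. ✗
f: successors {c, d, e, g}; Diamond p there: c:T, d:T, e:T, g:T. ✓
g: successors {a, c, d, g, h}; Diamond p there: a:T, c:T, d:T, g:T, h:T. ✓
h: successors {a, d, e, g, h}; Diamond p there: a:T, d:T, e:T, g:T, h:T. ✓
— 3 worlds.
For Box Diamond not r:
a: successors {a, b, c, f}; Diamond not r there: a:T, b:T, c:T, f:T. ✓
b: successors {b, c, e, h}; Diamond not r there: b:T, c:T, e:T, h:T. ✓
c: successors {b, c, d, f, g, h}; Diamond not r there: b:T, c:T, d:T, f:T, g:T, h:T. ✓
d: successors {b, c, d, e, f}; Diamond not r there: b:T, c:T, d:T, e:T, f:T. ✓
e: successors {b, c, d, e, f}; Diamond not r there: b:T, c:T, d:T, e:T, f:T. ✓
f: successors {c, d, e, g}; Diamond not r there: c:T, d:T, e:T, g:T. ✓
g: successors {a, c, d, g, h}; Diamond not r there: a:T, c:T, d:T, g:T, h:T. ✓
h: successors {a, d, e, g, h}; Diamond not r there: a:T, d:T, e:T, g:T, h:T. ✓
— 8 worlds.

3 and 8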